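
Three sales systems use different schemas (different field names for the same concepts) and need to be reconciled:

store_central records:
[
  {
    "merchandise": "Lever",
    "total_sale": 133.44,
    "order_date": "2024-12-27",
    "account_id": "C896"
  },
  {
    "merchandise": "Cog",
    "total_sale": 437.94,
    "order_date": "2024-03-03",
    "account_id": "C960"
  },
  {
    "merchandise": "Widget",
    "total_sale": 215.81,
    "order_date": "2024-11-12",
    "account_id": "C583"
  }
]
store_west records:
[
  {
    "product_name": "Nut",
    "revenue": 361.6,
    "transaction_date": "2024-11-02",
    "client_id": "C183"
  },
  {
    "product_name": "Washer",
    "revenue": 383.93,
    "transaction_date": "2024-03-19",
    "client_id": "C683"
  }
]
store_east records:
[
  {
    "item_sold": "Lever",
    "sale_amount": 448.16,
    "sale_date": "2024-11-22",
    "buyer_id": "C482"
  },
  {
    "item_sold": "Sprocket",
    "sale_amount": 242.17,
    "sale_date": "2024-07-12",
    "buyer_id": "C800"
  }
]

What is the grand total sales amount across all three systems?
2223.05

Schema reconciliation - all amount fields map to sale amount:

store_central (total_sale): 787.19
store_west (revenue): 745.53
store_east (sale_amount): 690.33

Grand total: 2223.05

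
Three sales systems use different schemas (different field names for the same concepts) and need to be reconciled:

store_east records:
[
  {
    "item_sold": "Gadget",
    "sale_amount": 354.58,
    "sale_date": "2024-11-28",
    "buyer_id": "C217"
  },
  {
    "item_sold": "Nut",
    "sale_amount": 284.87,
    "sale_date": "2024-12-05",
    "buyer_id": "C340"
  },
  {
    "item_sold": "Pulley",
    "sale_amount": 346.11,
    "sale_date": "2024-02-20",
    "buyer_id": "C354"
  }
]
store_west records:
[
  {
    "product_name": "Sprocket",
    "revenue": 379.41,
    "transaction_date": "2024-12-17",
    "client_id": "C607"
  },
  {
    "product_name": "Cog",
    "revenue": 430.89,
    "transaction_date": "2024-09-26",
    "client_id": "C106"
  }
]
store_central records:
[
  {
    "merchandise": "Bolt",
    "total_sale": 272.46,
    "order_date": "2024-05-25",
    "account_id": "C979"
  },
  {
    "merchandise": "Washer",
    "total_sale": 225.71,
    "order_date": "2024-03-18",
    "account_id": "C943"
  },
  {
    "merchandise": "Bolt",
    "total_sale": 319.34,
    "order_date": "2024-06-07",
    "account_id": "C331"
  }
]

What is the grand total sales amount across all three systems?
2613.37

Schema reconciliation - all amount fields map to sale amount:

store_east (sale_amount): 985.56
store_west (revenue): 810.3
store_central (total_sale): 817.51

Grand total: 2613.37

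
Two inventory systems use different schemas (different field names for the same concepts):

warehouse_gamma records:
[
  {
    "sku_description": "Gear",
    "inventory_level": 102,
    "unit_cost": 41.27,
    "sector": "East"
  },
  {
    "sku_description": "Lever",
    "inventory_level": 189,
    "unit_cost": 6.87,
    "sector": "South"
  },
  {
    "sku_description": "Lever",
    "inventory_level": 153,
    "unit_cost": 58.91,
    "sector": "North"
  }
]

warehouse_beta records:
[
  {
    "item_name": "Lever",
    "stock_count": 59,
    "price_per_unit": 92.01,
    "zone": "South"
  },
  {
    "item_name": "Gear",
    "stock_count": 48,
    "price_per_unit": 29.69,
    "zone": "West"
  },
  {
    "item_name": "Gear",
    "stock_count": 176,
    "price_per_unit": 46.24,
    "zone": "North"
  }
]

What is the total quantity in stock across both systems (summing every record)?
727

To reconcile these schemas, identify the field holding the quantity in stock in each system:
1. In warehouse_gamma it is "inventory_level"
2. In warehouse_beta it is "stock_count"

From warehouse_gamma: 102 + 189 + 153 = 444
From warehouse_beta: 59 + 48 + 176 = 283

Total: 444 + 283 = 727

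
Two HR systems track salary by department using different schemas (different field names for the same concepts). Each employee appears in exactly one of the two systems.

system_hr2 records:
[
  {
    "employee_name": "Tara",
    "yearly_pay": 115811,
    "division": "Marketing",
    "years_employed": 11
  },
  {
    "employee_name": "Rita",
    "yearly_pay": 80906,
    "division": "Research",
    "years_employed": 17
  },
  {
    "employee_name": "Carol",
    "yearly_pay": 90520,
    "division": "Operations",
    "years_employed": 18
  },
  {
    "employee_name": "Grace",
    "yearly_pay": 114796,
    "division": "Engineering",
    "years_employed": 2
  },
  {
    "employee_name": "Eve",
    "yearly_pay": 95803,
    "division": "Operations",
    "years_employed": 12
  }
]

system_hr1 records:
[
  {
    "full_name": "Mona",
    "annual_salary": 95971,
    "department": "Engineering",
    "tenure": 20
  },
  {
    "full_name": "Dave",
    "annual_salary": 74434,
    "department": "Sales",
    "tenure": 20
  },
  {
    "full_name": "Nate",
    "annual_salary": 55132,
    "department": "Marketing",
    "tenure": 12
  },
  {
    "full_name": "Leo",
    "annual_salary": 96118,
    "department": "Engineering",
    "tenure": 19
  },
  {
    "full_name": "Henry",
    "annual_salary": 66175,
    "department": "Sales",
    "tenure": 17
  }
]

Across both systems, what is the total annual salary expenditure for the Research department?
80906

Schema mappings:
- "division" (system_hr2) = "department" (system_hr1) = department
- "yearly_pay" (system_hr2) = "annual_salary" (system_hr1) = salary

Research salaries from system_hr2: 80906
Research salaries from system_hr1: 0

Total: 80906 + 0 = 80906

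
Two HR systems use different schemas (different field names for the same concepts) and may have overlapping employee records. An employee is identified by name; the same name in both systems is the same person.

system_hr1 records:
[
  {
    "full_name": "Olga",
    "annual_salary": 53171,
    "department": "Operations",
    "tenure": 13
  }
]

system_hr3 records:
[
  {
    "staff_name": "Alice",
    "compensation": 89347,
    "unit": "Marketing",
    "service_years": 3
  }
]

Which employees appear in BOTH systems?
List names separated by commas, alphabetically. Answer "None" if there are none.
None

Schema mapping: "full_name" (system_hr1) = "staff_name" (system_hr3) = employee name

Names in system_hr1: ['Olga']
Names in system_hr3: ['Alice']

Intersection: None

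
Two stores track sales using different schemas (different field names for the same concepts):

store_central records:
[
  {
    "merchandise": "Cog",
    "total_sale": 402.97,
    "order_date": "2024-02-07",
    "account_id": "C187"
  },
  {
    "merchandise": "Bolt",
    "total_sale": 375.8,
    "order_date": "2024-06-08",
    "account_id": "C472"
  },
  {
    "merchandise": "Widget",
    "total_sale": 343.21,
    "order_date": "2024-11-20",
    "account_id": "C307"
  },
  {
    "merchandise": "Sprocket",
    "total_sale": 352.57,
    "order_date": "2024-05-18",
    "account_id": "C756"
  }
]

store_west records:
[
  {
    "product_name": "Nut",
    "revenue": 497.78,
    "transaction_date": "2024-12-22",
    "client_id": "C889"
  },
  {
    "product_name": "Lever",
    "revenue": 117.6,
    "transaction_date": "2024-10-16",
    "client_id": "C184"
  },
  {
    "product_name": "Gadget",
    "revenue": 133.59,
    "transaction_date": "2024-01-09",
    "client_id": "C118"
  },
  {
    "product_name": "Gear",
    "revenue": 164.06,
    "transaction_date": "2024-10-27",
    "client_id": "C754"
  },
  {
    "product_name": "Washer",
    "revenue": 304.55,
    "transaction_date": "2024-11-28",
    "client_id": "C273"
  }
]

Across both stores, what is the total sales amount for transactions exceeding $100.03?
2692.13

Schema mapping: "total_sale" (store_central) = "revenue" (store_west) = sale amount

Sum of sales > $100.03 in store_central: 1474.55
Sum of sales > $100.03 in store_west: 1217.58

Total: 1474.55 + 1217.58 = 2692.13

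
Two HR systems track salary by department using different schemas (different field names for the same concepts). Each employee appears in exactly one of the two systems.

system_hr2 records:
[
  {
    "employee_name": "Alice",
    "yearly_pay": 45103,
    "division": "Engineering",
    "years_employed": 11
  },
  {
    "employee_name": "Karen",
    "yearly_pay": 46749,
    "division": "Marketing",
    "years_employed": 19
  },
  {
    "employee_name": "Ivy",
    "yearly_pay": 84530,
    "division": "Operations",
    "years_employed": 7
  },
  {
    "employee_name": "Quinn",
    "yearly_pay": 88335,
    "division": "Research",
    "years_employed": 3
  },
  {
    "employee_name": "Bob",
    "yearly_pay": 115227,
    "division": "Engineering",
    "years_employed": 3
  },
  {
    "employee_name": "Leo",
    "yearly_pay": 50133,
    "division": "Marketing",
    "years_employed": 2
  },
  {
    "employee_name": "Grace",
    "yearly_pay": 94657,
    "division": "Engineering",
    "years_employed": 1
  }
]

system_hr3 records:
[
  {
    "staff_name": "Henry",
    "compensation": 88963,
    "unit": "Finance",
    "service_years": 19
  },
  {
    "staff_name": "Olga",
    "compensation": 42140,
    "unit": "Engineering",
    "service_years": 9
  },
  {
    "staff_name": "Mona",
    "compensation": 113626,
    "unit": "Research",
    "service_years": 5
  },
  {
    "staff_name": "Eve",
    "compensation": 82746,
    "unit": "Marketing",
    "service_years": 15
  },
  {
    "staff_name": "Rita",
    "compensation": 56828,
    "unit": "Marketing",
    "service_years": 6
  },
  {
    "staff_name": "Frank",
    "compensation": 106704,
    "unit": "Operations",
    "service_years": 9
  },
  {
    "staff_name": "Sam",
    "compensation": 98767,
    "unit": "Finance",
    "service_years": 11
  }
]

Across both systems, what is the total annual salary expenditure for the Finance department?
187730

Schema mappings:
- "division" (system_hr2) = "unit" (system_hr3) = department
- "yearly_pay" (system_hr2) = "compensation" (system_hr3) = salary

Finance salaries from system_hr2: 0
Finance salaries from system_hr3: 187730

Total: 0 + 187730 = 187730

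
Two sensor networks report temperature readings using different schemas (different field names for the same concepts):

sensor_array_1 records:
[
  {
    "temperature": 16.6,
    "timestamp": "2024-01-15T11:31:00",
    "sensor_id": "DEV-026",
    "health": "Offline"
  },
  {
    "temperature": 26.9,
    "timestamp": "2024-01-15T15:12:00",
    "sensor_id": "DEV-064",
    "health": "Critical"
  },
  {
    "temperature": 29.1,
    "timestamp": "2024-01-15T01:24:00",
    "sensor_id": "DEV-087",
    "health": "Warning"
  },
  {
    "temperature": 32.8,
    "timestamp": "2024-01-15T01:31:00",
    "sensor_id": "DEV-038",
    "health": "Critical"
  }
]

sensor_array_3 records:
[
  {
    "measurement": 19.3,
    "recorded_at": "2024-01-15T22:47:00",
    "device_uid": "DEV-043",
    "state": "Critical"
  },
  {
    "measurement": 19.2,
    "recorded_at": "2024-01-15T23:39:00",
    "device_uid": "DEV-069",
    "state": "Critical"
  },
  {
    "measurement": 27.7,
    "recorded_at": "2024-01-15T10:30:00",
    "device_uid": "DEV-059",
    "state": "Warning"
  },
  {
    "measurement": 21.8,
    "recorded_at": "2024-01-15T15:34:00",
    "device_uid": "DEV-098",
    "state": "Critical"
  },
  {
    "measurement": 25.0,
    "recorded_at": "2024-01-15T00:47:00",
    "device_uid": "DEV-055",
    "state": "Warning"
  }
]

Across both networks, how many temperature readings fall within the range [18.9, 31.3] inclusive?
7

Schema mapping: "temperature" (sensor_array_1) = "measurement" (sensor_array_3) = temperature

Readings in [18.9, 31.3] from sensor_array_1: 2
Readings in [18.9, 31.3] from sensor_array_3: 5

Total count: 2 + 5 = 7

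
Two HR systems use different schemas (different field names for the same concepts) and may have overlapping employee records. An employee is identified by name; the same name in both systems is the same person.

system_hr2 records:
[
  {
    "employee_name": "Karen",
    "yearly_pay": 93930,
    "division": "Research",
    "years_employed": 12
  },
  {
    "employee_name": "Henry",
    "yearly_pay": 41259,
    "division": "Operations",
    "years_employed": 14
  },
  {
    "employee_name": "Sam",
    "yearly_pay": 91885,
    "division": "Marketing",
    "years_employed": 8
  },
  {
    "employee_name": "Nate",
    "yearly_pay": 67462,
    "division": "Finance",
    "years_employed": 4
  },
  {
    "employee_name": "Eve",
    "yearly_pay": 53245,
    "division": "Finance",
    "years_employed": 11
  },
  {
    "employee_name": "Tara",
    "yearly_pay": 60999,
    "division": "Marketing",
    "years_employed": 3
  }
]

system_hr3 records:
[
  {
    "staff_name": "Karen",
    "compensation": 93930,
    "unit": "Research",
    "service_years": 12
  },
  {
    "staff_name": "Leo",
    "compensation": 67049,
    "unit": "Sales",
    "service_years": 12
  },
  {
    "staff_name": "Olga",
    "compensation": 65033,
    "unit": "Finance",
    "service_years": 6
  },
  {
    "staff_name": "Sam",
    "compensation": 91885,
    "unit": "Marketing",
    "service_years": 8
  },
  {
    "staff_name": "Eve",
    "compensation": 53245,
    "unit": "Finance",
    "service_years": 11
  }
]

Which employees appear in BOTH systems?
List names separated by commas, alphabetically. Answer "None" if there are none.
Eve, Karen, Sam

Schema mapping: "employee_name" (system_hr2) = "staff_name" (system_hr3) = employee name

Names in system_hr2: ['Eve', 'Henry', 'Karen', 'Nate', 'Sam', 'Tara']
Names in system_hr3: ['Eve', 'Karen', 'Leo', 'Olga', 'Sam']

Intersection: ['Eve', 'Karen', 'Sam']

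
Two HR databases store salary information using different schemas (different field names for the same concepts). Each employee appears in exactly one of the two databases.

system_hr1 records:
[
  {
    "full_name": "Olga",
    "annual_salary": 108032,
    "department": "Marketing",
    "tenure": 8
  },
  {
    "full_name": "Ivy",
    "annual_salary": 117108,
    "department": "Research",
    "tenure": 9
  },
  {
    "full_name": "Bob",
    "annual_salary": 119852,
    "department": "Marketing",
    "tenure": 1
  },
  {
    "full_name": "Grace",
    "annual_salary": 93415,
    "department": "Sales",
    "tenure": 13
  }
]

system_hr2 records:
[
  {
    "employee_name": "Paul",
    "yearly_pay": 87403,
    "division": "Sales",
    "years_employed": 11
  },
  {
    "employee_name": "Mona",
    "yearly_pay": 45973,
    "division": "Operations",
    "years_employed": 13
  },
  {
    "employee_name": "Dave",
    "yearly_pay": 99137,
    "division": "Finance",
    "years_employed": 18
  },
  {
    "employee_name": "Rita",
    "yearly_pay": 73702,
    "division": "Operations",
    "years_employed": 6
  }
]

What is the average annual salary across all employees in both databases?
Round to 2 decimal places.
93077.75

Schema mapping: "annual_salary" (system_hr1) = "yearly_pay" (system_hr2) = annual salary

All salaries: [108032, 117108, 119852, 93415, 87403, 45973, 99137, 73702]
Sum: 744622
Count: 8
Average: 744622 / 8 = 93077.75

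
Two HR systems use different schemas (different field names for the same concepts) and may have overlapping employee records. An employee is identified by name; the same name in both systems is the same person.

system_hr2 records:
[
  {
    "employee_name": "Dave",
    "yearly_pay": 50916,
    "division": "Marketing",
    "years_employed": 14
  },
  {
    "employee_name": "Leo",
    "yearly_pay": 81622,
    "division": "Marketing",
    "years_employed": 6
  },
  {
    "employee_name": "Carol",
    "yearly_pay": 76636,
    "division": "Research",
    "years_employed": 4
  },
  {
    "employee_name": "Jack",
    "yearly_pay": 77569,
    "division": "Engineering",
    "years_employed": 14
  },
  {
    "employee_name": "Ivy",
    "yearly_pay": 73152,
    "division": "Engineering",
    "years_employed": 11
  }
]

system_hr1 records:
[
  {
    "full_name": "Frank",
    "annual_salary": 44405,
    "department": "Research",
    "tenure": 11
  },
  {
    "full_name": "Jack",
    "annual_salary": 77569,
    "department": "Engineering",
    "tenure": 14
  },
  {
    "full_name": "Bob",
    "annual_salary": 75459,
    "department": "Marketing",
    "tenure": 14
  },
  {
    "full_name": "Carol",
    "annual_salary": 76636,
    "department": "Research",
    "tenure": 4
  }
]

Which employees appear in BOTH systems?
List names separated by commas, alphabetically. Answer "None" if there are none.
Carol, Jack

Schema mapping: "employee_name" (system_hr2) = "full_name" (system_hr1) = employee name

Names in system_hr2: ['Carol', 'Dave', 'Ivy', 'Jack', 'Leo']
Names in system_hr1: ['Bob', 'Carol', 'Frank', 'Jack']

Intersection: ['Carol', 'Jack']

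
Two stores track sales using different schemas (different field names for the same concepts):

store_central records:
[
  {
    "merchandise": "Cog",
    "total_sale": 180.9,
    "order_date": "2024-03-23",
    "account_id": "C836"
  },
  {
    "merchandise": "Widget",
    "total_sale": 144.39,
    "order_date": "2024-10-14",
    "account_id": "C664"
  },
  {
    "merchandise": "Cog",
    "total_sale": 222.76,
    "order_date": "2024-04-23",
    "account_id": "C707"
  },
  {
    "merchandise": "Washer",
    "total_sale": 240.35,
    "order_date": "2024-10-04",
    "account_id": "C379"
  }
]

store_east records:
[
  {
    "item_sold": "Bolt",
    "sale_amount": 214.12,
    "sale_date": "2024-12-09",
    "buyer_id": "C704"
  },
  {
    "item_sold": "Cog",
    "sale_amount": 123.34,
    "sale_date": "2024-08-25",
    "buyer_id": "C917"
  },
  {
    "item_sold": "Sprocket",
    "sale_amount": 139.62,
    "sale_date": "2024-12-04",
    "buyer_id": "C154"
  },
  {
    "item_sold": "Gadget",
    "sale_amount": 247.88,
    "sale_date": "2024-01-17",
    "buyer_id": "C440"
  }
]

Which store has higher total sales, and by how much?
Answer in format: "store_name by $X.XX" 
store_central by $63.44

Schema mapping: "total_sale" (store_central) = "sale_amount" (store_east) = sale amount

Total for store_central: 788.40
Total for store_east: 724.96

Difference: |788.40 - 724.96| = 63.44
store_central has higher sales by $63.44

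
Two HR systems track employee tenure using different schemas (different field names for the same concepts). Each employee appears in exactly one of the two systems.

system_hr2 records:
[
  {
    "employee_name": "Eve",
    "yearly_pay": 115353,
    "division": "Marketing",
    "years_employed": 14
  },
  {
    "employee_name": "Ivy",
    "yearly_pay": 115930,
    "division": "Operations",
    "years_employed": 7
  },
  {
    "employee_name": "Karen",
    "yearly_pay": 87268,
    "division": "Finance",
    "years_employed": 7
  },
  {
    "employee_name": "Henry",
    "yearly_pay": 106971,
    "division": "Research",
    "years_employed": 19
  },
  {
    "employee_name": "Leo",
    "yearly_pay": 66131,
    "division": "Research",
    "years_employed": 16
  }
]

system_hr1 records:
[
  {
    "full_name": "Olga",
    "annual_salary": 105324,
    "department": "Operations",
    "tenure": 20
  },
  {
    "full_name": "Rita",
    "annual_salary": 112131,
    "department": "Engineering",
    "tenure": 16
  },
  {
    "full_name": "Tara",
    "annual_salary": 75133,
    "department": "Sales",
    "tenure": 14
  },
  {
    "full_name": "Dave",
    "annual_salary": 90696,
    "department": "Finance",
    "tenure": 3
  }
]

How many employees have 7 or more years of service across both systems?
8

Reconcile schemas: "years_employed" (system_hr2) = "tenure" (system_hr1) = years of service

From system_hr2: 5 employees with >= 7 years
From system_hr1: 3 employees with >= 7 years

Total: 5 + 3 = 8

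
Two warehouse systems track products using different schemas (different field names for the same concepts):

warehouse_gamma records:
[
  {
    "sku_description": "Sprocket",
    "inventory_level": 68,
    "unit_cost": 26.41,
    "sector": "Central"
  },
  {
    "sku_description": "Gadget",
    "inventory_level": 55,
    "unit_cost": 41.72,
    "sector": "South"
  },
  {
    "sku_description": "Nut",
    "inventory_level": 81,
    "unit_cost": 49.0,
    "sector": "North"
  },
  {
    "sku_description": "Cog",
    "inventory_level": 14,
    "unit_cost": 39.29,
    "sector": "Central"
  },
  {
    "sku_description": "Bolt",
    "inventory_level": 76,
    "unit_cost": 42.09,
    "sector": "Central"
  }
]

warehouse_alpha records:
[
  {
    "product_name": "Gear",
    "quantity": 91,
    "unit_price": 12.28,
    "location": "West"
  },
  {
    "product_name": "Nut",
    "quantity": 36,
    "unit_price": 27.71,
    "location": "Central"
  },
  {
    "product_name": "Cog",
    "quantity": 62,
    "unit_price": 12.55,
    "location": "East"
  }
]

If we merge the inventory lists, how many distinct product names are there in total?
6

Schema mapping: "sku_description" (warehouse_gamma) = "product_name" (warehouse_alpha) = product name

Products in warehouse_gamma: ['Bolt', 'Cog', 'Gadget', 'Nut', 'Sprocket']
Products in warehouse_alpha: ['Cog', 'Gear', 'Nut']

Union (unique products): ['Bolt', 'Cog', 'Gadget', 'Gear', 'Nut', 'Sprocket']
Count: 6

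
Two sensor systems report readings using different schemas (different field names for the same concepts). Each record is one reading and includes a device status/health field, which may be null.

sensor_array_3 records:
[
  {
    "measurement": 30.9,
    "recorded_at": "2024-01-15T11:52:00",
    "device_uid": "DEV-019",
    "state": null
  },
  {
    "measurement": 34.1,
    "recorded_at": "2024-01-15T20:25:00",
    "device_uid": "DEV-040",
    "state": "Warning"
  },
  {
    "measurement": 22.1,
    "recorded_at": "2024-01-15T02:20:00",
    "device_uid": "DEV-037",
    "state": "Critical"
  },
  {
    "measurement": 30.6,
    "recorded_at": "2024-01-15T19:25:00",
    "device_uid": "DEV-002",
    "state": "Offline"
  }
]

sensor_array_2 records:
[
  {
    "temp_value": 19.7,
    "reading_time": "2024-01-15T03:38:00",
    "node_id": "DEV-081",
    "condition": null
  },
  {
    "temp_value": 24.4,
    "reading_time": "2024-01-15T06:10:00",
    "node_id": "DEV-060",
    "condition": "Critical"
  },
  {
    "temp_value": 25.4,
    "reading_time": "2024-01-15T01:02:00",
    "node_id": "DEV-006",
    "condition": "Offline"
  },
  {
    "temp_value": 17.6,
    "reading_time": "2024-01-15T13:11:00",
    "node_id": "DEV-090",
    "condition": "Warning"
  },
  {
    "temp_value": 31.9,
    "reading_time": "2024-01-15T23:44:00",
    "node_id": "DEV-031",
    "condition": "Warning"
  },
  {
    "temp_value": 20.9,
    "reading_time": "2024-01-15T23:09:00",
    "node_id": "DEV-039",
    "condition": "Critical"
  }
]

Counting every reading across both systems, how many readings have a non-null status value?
8

Schema mapping: "state" (sensor_array_3) = "condition" (sensor_array_2) = status

Non-null in sensor_array_3: 3
Non-null in sensor_array_2: 5

Total non-null: 3 + 5 = 8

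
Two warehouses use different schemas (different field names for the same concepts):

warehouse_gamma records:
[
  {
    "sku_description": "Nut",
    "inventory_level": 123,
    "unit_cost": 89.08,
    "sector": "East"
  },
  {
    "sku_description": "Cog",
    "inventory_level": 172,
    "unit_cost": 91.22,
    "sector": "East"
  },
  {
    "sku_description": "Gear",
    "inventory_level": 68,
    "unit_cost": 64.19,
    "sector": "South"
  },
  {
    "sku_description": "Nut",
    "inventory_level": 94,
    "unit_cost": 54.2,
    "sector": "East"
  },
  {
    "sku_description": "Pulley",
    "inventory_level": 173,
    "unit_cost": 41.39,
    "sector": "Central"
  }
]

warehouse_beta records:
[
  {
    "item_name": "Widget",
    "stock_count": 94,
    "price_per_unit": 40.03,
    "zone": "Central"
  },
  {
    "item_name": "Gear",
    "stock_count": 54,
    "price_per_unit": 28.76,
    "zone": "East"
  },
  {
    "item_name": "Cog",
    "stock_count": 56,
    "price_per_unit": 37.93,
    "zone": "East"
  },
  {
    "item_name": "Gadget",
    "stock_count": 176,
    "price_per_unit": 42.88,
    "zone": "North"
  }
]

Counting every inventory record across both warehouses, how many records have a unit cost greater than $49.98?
4

Schema mapping: "unit_cost" (warehouse_gamma) = "price_per_unit" (warehouse_beta) = unit cost

Records > $49.98 in warehouse_gamma: 4
Records > $49.98 in warehouse_beta: 0

Total count: 4 + 0 = 4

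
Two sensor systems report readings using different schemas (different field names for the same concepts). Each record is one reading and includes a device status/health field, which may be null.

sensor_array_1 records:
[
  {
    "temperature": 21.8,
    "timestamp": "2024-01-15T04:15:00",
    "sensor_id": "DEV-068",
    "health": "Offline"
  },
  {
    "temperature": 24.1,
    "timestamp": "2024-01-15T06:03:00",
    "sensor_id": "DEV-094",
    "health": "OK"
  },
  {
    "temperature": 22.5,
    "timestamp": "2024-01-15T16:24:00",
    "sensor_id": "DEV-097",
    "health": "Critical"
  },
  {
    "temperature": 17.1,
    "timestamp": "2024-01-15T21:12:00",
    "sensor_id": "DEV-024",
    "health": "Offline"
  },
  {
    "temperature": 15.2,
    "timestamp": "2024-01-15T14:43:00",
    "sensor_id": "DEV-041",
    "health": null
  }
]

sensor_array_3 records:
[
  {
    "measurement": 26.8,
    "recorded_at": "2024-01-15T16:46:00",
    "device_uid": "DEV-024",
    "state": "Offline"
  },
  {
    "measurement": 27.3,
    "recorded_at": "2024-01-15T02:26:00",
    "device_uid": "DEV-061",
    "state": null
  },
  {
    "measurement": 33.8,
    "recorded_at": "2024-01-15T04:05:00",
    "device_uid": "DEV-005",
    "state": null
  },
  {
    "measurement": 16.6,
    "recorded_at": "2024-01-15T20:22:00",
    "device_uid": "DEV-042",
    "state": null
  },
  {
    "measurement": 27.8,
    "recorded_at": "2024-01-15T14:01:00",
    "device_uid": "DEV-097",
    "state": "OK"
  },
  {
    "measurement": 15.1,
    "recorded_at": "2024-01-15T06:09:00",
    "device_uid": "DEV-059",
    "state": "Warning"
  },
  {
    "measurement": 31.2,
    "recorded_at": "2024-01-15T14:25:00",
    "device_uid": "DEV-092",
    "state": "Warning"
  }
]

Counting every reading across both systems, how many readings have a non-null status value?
8

Schema mapping: "health" (sensor_array_1) = "state" (sensor_array_3) = status

Non-null in sensor_array_1: 4
Non-null in sensor_array_3: 4

Total non-null: 4 + 4 = 8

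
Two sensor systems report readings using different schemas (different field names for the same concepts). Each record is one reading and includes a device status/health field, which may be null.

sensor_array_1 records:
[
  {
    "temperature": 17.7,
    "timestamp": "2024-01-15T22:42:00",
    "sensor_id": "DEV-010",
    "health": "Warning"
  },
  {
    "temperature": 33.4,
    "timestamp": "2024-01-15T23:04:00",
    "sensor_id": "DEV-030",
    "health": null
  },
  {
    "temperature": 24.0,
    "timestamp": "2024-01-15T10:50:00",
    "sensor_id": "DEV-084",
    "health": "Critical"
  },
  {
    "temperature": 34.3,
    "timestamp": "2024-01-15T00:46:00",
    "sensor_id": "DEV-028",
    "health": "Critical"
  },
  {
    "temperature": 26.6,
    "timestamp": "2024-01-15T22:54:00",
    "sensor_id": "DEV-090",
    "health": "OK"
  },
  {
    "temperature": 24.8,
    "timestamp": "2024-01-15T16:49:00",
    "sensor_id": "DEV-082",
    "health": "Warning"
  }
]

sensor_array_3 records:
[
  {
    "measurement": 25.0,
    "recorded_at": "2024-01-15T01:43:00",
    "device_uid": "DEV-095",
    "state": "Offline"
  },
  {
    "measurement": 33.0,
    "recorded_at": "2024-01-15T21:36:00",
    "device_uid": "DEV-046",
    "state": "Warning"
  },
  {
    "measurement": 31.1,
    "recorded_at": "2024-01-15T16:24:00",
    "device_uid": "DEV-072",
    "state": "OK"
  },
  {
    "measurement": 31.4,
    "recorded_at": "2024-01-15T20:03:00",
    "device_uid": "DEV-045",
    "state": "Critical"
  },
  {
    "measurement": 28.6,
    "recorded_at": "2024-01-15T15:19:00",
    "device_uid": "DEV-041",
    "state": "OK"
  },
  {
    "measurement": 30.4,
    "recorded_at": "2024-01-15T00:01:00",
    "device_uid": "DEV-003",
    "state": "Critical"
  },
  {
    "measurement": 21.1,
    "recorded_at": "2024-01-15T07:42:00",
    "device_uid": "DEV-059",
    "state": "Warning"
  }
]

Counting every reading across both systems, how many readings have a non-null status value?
12

Schema mapping: "health" (sensor_array_1) = "state" (sensor_array_3) = status

Non-null in sensor_array_1: 5
Non-null in sensor_array_3: 7

Total non-null: 5 + 7 = 12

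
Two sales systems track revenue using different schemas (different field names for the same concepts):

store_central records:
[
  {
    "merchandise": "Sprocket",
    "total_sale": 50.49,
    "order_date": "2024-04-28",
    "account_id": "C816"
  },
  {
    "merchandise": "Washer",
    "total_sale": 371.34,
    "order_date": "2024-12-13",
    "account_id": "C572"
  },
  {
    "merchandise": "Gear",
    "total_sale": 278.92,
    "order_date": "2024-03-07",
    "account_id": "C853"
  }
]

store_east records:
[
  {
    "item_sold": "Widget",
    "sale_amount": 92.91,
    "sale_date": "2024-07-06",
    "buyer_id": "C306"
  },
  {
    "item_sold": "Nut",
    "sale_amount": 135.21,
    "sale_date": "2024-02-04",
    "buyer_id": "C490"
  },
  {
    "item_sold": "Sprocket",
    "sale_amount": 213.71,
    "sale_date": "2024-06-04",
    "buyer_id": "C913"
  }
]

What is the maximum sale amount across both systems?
371.34

Reconcile: "total_sale" (store_central) = "sale_amount" (store_east) = sale amount

Maximum in store_central: 371.34
Maximum in store_east: 213.71

Overall maximum: max(371.34, 213.71) = 371.34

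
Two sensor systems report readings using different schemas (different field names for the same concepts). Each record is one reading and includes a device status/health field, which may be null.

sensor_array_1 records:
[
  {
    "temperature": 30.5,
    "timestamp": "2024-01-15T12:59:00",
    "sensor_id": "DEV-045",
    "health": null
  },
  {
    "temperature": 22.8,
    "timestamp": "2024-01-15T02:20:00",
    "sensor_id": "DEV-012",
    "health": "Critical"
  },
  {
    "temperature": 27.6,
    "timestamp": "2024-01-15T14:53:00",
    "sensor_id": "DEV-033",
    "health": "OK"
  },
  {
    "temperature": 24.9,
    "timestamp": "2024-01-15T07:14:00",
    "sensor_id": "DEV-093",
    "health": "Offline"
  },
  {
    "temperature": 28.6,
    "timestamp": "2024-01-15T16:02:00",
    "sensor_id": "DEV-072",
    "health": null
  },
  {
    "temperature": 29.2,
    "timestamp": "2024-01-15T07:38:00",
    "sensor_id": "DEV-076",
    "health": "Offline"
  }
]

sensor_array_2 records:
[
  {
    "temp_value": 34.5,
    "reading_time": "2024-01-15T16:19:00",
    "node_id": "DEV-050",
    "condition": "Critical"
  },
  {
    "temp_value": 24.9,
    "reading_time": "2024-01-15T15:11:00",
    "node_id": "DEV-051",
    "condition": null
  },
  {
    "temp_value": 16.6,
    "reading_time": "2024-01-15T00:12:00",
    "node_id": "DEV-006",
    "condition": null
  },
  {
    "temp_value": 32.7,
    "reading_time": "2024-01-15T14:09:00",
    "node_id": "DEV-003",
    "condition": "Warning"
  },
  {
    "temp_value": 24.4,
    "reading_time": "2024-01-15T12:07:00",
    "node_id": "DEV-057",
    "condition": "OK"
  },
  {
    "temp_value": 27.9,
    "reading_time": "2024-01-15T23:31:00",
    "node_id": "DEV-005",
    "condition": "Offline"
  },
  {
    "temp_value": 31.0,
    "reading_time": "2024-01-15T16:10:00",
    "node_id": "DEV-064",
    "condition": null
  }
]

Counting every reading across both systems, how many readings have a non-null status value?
8

Schema mapping: "health" (sensor_array_1) = "condition" (sensor_array_2) = status

Non-null in sensor_array_1: 4
Non-null in sensor_array_2: 4

Total non-null: 4 + 4 = 8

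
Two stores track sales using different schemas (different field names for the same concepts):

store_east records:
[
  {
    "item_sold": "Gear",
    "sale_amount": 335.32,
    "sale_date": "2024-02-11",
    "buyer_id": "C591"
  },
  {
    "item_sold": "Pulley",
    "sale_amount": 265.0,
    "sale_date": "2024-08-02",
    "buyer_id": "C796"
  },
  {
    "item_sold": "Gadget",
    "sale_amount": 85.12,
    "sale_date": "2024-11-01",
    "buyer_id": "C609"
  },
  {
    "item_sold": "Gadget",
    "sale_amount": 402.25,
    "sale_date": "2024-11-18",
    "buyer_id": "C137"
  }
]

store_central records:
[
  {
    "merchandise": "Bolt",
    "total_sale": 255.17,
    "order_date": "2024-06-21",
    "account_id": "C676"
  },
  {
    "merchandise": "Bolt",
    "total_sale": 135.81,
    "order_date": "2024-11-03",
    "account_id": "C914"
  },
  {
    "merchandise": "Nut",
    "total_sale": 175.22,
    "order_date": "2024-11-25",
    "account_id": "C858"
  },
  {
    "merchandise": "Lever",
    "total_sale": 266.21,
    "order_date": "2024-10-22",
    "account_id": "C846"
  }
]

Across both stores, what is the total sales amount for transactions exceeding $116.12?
1834.98

Schema mapping: "sale_amount" (store_east) = "total_sale" (store_central) = sale amount

Sum of sales > $116.12 in store_east: 1002.57
Sum of sales > $116.12 in store_central: 832.41

Total: 1002.57 + 832.41 = 1834.98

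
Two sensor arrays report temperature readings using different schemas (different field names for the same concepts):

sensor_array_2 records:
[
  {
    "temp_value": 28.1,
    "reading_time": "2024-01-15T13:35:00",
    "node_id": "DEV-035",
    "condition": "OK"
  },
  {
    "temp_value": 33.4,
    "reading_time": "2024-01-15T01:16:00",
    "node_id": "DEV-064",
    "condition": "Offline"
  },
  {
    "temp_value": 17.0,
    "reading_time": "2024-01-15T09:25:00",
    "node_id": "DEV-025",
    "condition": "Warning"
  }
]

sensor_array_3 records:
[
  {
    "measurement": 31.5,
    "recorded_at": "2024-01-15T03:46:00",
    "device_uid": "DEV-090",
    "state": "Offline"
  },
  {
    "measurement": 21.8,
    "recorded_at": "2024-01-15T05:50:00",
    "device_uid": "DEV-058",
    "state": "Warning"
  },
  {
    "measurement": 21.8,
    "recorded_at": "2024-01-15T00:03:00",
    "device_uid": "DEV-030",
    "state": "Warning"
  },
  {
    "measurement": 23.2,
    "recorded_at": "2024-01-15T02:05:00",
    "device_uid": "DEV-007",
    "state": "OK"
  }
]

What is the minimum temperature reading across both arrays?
17.0

Schema mapping: "temp_value" (sensor_array_2) = "measurement" (sensor_array_3) = temperature reading

Minimum in sensor_array_2: 17.0
Minimum in sensor_array_3: 21.8

Overall minimum: min(17.0, 21.8) = 17.0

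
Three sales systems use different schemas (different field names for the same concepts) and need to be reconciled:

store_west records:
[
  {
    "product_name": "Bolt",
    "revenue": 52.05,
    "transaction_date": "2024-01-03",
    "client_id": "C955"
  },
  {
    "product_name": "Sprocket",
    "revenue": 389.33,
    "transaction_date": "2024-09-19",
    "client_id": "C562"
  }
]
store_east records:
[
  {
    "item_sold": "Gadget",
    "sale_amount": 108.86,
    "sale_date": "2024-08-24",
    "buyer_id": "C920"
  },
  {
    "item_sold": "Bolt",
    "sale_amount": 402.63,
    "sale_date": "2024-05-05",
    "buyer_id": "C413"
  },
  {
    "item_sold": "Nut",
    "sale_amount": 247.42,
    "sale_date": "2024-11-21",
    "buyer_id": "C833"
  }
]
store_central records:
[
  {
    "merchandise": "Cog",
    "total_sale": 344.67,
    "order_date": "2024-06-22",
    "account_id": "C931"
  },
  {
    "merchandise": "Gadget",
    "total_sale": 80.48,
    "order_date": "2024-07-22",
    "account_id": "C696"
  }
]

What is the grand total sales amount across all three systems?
1625.44

Schema reconciliation - all amount fields map to sale amount:

store_west (revenue): 441.38
store_east (sale_amount): 758.91
store_central (total_sale): 425.15

Grand total: 1625.44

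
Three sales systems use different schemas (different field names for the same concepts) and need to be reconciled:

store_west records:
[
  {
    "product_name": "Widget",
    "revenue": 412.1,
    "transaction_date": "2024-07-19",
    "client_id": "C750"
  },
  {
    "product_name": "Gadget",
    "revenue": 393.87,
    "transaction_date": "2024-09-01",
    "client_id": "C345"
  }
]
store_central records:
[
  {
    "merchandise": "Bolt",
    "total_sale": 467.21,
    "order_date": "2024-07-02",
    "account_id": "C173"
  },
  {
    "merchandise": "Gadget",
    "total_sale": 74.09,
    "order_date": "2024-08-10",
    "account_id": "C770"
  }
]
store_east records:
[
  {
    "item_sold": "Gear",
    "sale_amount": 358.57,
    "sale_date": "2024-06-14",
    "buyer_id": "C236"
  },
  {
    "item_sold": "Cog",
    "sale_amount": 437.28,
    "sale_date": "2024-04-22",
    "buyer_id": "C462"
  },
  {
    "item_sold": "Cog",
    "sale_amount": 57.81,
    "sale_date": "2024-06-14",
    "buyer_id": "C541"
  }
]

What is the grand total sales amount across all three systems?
2200.93

Schema reconciliation - all amount fields map to sale amount:

store_west (revenue): 805.97
store_central (total_sale): 541.3
store_east (sale_amount): 853.66

Grand total: 2200.93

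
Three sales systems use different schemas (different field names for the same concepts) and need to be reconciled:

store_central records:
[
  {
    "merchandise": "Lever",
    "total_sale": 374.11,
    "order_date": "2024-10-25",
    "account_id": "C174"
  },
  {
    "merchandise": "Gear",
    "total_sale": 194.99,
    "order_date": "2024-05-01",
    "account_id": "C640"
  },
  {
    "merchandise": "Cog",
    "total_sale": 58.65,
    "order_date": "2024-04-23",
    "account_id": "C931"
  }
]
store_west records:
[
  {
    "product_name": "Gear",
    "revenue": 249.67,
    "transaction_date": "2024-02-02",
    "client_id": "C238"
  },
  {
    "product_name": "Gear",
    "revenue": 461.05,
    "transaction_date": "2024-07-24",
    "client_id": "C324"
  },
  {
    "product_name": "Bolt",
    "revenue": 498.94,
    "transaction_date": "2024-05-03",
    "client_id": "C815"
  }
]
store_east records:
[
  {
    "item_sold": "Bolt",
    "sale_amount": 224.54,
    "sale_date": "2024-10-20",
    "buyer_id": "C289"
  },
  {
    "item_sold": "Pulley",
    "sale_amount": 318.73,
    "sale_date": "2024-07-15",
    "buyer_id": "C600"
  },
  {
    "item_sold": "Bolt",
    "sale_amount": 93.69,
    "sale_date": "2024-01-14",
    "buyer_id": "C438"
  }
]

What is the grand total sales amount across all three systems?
2474.37

Schema reconciliation - all amount fields map to sale amount:

store_central (total_sale): 627.75
store_west (revenue): 1209.66
store_east (sale_amount): 636.96

Grand total: 2474.37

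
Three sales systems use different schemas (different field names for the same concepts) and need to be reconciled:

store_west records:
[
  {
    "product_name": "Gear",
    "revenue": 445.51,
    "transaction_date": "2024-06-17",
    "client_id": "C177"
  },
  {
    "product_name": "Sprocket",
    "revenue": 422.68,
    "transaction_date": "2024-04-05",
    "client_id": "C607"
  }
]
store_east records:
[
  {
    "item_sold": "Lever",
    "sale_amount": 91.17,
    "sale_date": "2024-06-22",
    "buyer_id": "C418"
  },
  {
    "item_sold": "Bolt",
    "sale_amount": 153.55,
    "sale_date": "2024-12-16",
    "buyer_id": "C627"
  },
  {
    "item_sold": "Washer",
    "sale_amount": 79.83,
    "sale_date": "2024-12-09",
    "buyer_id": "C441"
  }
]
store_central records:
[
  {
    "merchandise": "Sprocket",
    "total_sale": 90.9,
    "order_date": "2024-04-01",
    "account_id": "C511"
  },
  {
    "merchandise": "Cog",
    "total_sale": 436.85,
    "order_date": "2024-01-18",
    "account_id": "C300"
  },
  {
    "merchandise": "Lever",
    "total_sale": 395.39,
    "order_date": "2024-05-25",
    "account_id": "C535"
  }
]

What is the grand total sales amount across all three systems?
2115.88

Schema reconciliation - all amount fields map to sale amount:

store_west (revenue): 868.19
store_east (sale_amount): 324.55
store_central (total_sale): 923.14

Grand total: 2115.88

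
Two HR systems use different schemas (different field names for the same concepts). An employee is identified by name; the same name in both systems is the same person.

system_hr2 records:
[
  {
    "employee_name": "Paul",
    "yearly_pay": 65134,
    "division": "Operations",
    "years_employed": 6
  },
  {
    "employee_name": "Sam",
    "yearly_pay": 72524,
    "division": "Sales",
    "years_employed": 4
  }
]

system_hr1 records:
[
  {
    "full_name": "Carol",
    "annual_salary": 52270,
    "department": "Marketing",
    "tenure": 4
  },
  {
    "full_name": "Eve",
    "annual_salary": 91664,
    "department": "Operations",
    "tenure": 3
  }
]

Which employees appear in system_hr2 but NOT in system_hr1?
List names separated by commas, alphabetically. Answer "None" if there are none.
Paul, Sam

Schema mapping: "employee_name" (system_hr2) = "full_name" (system_hr1) = employee name

Names in system_hr2: ['Paul', 'Sam']
Names in system_hr1: ['Carol', 'Eve']

In system_hr2 but not system_hr1: ['Paul', 'Sam']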